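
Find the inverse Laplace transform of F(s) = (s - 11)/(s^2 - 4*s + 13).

Complete the square in the denominator: s^2 - 4*s + 13 = (s - 2)^2 + 3^2.
Split the numerator to match: s - 11 = 1·(s - 2) - 3·3.
Invert each term: 1·(s - 2)/((s - 2)^2 + 9) ↔ e^(2t)cos(3t); -3·3/((s - 2)^2 + 9) ↔ -3e^(2t)sin(3t).

-3*exp(2*t)*sin(3*t) + exp(2*t)*cos(3*t)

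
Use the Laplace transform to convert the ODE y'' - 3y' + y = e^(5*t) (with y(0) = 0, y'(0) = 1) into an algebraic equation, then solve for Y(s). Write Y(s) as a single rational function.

Y(s) = (s - 4)/(s^3 - 8*s^2 + 16*s - 5)

Transform both sides with L{·}.
The derivative rules (L{y''} = s^2 Y - s·y(0) - y'(0) and L{y'} = sY - y(0), with y(0) = 0, y'(0) = 1) turn the left side into (s^2 - 3*s + 1)Y - (1).
The right side is L{e^(5*t)} = 1/(s - 5).
So (s^2 - 3*s + 1)Y = 1/(s - 5) + (1).
Isolate Y and clear denominators.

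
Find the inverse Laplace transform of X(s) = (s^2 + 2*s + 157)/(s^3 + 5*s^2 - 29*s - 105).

2*exp(5*t) - 5*exp(-3*t) + 4*exp(-7*t)

Factor the denominator: s^3 + 5*s^2 - 29*s - 105 = (s - 5)*(s + 3)*(s + 7).
Partial fraction decomposition gives [-5/(s + 3)] + [2/(s - 5)] + [4/(s + 7)].
Invert each term: -5/(s + 3) ↔ -5e^(-3t); 2/(s - 5) ↔ 2e^(5t); 4/(s + 7) ↔ 4e^(-7t).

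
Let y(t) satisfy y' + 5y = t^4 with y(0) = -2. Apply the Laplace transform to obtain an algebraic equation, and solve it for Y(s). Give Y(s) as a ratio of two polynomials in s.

Take the Laplace transform of both sides.
Using L{y'} = sY - y(0) = sY - (-2), the left side becomes (s + 5)Y - (-2).
The right side is L{t^4} = 24/s^5.
So (s + 5)Y = 24/s^5 + (-2).
Divide through and combine into a single rational function.

Y(s) = (-2*s^5 + 24)/(s^6 + 5*s^5)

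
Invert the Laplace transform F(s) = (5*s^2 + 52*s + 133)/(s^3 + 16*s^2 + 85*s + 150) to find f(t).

f(t) = -2*t*exp(-5*t) + 4*exp(-5*t) + exp(-6*t)

Factor the denominator: s^3 + 16*s^2 + 85*s + 150 = (s + 5)^2*(s + 6).
Partial fraction decomposition gives [4/(s + 5)] + [-2/(s + 5)^2] + [1/(s + 6)].
Invert each term: 4/(s + 5) ↔ 4e^(-5t); -2/(s + 5)^2 ↔ -2t·e^(-5t); 1/(s + 6) ↔ e^(-6t).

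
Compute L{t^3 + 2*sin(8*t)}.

The transform is linear, so treat each term independently.
L{t^3} = 3!/s^4 = 6/s^4; (2)·[L{sin(8t)} = 8/(s^2 + 64)].

16/(s^2 + 64) + 6/s^4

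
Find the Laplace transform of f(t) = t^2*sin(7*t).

L{sin(7t)} = 7/(s^2 + 49).
Then apply L{t^2·g(t)} = (-1)^2 d^2/ds^2[G(s)] with G(s) = 7/(s^2 + 49):
differentiating 2 times and applying the sign gives 14*(3*s^2 - 49)/(s^2 + 49)^3.

14*(3*s^2 - 49)/(s^2 + 49)^3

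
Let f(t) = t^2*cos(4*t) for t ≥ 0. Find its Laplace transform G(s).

G(s) = 2*s*(s^2 - 48)/(s^2 + 16)^3

L{cos(4t)} = s/(s^2 + 16).
Then apply L{t^2·g(t)} = (-1)^2 d^2/ds^2[H(s)] with H(s) = s/(s^2 + 16):
differentiating 2 times and applying the sign gives 2*s*(s^2 - 48)/(s^2 + 16)^3.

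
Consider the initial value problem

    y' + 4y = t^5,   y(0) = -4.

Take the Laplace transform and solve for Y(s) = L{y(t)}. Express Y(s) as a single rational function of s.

Take the Laplace transform of both sides.
The derivative rules (L{y'} = sY - y(0) = sY - (-4)) turn the left side into (s + 4)Y - (-4).
The right side is L{t^5} = 120/s^6.
So (s + 4)Y = 120/s^6 + (-4).
Solve for Y(s) and write it as one ratio of polynomials.

Y(s) = (-4*s^6 + 120)/(s^7 + 4*s^6)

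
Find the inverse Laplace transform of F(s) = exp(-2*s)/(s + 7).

The factor e^(-2s) signals a time shift by c = 2 (second shifting theorem).
L{e^(-7t)} = 1/(s + 7), so L^-1{1/(s + 7)} = exp(-7*t).
Hence the inverse is u(t - 2) times that function evaluated at t - 2.

Heaviside(t - 2)*(exp(-7*t + 14))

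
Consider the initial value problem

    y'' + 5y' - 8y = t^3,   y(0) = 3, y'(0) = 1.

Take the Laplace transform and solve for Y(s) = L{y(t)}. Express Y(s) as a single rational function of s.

Y(s) = (3*s^5 + 16*s^4 + 6)/(s^6 + 5*s^5 - 8*s^4)

Apply the Laplace transform to the equation.
Using L{y''} = s^2 Y - s·y(0) - y'(0) and L{y'} = sY - y(0), with y(0) = 3, y'(0) = 1, the left side becomes (s^2 + 5*s - 8)Y - (3*s + 16).
The right side is L{t^3} = 6/s^4.
So (s^2 + 5*s - 8)Y = 6/s^4 + (3*s + 16).
Divide through and combine into a single rational function.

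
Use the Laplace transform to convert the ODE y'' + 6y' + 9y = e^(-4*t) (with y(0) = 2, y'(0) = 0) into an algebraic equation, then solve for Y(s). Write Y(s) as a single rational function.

Y(s) = (2*s^2 + 20*s + 49)/(s^3 + 10*s^2 + 33*s + 36)

Apply the Laplace transform to the equation.
The derivative rules (L{y''} = s^2 Y - s·y(0) - y'(0) and L{y'} = sY - y(0), with y(0) = 2, y'(0) = 0) turn the left side into (s^2 + 6*s + 9)Y - (2*s + 12).
The right side is L{e^(-4*t)} = 1/(s + 4).
So (s^2 + 6*s + 9)Y = 1/(s + 4) + (2*s + 12).
Divide through and combine into a single rational function.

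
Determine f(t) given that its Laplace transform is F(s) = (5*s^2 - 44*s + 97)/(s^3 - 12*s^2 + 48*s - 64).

Factor the denominator: s^3 - 12*s^2 + 48*s - 64 = (s - 4)^3.
Partial fraction decomposition gives [5/(s - 4)] + [-4/(s - 4)^2] + [(s - 4)^(-3)].
Invert each term: 5/(s - 4) ↔ 5e^(4t); -4/(s - 4)^2 ↔ -4t·e^(4t); 1/(s - 4)^3 ↔ (1/2)t^2·e^(4t).

f(t) = t^2*exp(4*t)/2 - 4*t*exp(4*t) + 5*exp(4*t)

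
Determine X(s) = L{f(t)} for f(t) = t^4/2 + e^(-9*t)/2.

The transform is linear, so treat each term independently.
(1/2)·[L{t^4} = 4!/s^5 = 24/s^5]; (1/2)·[L{e^(-9t)} = 1/(s + 9)].

X(s) = 1/(2*(s + 9)) + 12/s^5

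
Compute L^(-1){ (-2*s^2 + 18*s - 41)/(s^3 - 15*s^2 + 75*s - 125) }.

Factor the denominator: s^3 - 15*s^2 + 75*s - 125 = (s - 5)^3.
Partial fraction decomposition gives [-2/(s - 5)] + [-2/(s - 5)^2] + [-1/(s - 5)^3].
Invert each term: -2/(s - 5) ↔ -2e^(5t); -2/(s - 5)^2 ↔ -2t·e^(5t); -1/(s - 5)^3 ↔ (-1/2)t^2·e^(5t).

-t^2*exp(5*t)/2 - 2*t*exp(5*t) - 2*exp(5*t)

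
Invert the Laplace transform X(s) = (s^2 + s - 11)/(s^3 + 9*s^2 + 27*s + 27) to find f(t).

f(t) = -5*t^2*exp(-3*t)/2 - 5*t*exp(-3*t) + exp(-3*t)

Factor the denominator: s^3 + 9*s^2 + 27*s + 27 = (s + 3)^3.
Partial fraction decomposition gives [1/(s + 3)] + [-5/(s + 3)^2] + [-5/(s + 3)^3].
Invert each term: 1/(s + 3) ↔ e^(-3t); -5/(s + 3)^2 ↔ -5t·e^(-3t); -5/(s + 3)^3 ↔ (-5/2)t^2·e^(-3t).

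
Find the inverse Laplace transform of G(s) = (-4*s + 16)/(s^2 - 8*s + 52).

Rewrite the denominator: s^2 - 8*s + 52 = (s - 4)^2 + 36.
The form in (s - 4) signals a first-shifting-theorem factor e^(4t).
Since L{cos(6t)} = s/(s^2 + 36), the inverse is exp(4*t)*cos(6*t), scaled by -4.

-4*exp(4*t)*cos(6*t)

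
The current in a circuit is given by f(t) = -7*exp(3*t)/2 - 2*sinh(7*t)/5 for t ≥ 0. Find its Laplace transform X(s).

X(s) = -14/(5*(s^2 - 49)) - 7/(2*(s - 3))

Apply the Laplace transform termwise.
(-7/2)·[L{e^(3t)} = 1/(s - 3)]; (-2/5)·[L{sinh(7t)} = 7/(s^2 - 49)].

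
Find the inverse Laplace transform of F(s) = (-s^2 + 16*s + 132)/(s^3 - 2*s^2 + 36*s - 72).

Factor the denominator: s^3 - 2*s^2 + 36*s - 72 = (s - 2)*(s^2 + 36).
Partial fraction decomposition gives [4/(s - 2)] + [-5*s/(s^2 + 36)] + [6/(s^2 + 36)].
Invert each term: 4/(s - 2) ↔ 4e^(2t); -5·s/(s^2 + 36) ↔ -5cos(6t); 1·6/(s^2 + 36) ↔ sin(6t).

4*exp(2*t) + sin(6*t) - 5*cos(6*t)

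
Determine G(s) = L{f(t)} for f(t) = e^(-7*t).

G(s) = 1/(s + 7)

L{e^(-7t)} = 1/(s + 7).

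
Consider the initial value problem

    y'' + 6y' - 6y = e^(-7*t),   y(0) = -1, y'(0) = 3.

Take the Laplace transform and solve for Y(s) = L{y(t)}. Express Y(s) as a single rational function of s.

Y(s) = (-s^2 - 10*s - 20)/(s^3 + 13*s^2 + 36*s - 42)

Apply the Laplace transform to the equation.
Using L{y''} = s^2 Y - s·y(0) - y'(0) and L{y'} = sY - y(0), with y(0) = -1, y'(0) = 3, the left side becomes (s^2 + 6*s - 6)Y - (-s - 3).
The right side is L{e^(-7*t)} = 1/(s + 7).
So (s^2 + 6*s - 6)Y = 1/(s + 7) + (-s - 3).
Solve for Y(s) and write it as one ratio of polynomials.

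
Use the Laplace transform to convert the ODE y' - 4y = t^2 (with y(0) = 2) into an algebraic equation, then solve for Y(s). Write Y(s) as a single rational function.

Apply the Laplace transform to the equation.
Using L{y'} = sY - y(0) = sY - 2, the left side becomes (s - 4)Y - (2).
The right side is L{t^2} = 2/s^3.
So (s - 4)Y = 2/s^3 + (2).
Solve for Y(s) and write it as one ratio of polynomials.

Y(s) = (2*s^3 + 2)/(s^4 - 4*s^3)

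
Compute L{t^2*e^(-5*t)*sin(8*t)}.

16*(3*s^2 + 30*s + 11)/(s^2 + 10*s + 89)^3

L{sin(8t)} = 8/(s^2 + 64).
Multiplying by e^(-5t) shifts s → s + 5, so L{e^(-5*t)*sin(8*t)} = 8/((s + 5)^2 + 64).
Then apply L{t^2·g(t)} = (-1)^2 d^2/ds^2[H(s)] with H(s) = 8/((s + 5)^2 + 64):
differentiating 2 times and applying the sign gives 16*(3*s^2 + 30*s + 11)/(s^2 + 10*s + 89)^3.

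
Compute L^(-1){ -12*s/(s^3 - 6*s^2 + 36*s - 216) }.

Factor the denominator: s^3 - 6*s^2 + 36*s - 216 = (s - 6)*(s^2 + 36).
Partial fraction decomposition gives [-1/(s - 6)] + [s/(s^2 + 36)] + [-6/(s^2 + 36)].
Invert each term: -1/(s - 6) ↔ -e^(6t); 1·s/(s^2 + 36) ↔ cos(6t); -1·6/(s^2 + 36) ↔ -sin(6t).

-exp(6*t) - sin(6*t) + cos(6*t)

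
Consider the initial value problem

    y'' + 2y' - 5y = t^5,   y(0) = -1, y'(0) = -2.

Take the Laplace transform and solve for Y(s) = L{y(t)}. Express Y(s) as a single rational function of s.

Y(s) = (-s^7 - 4*s^6 + 120)/(s^8 + 2*s^7 - 5*s^6)

Apply the Laplace transform to the equation.
With L{y''} = s^2 Y - s·y(0) - y'(0) and L{y'} = sY - y(0), with y(0) = -1, y'(0) = -2: the LHS transforms to (s^2 + 2*s - 5)Y - (-s - 4).
The right side is L{t^5} = 120/s^6.
So (s^2 + 2*s - 5)Y = 120/s^6 + (-s - 4).
Solve for Y(s) and write it as one ratio of polynomials.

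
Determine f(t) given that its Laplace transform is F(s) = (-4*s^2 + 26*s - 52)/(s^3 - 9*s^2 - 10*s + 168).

f(t) = -6*exp(7*t) + 4*exp(6*t) - 2*exp(-4*t)

Factor the denominator: s^3 - 9*s^2 - 10*s + 168 = (s - 7)*(s - 6)*(s + 4).
Partial fraction decomposition gives [-6/(s - 7)] + [4/(s - 6)] + [-2/(s + 4)].
Invert each term: -6/(s - 7) ↔ -6e^(7t); 4/(s - 6) ↔ 4e^(6t); -2/(s + 4) ↔ -2e^(-4t).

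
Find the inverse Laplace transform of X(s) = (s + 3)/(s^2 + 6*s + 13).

exp(-3*t)*cos(2*t)

Rewrite the denominator: s^2 + 6*s + 13 = (s + 3)^2 + 4.
The form in (s + 3) signals a first-shifting-theorem factor e^(-3t).
Since L{cos(2t)} = s/(s^2 + 4), the inverse is e^(-3*t)*cos(2*t).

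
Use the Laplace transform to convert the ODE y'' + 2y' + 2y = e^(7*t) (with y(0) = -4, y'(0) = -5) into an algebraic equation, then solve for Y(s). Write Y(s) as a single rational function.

Y(s) = (-4*s^2 + 15*s + 92)/(s^3 - 5*s^2 - 12*s - 14)

Take the Laplace transform of both sides.
With L{y''} = s^2 Y - s·y(0) - y'(0) and L{y'} = sY - y(0), with y(0) = -4, y'(0) = -5: the LHS transforms to (s^2 + 2*s + 2)Y - (-4*s - 13).
The right side is L{e^(7*t)} = 1/(s - 7).
So (s^2 + 2*s + 2)Y = 1/(s - 7) + (-4*s - 13).
Isolate Y and clear denominators.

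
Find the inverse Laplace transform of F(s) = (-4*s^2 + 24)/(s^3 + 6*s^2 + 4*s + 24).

Factor the denominator: s^3 + 6*s^2 + 4*s + 24 = (s + 6)*(s^2 + 4).
Partial fraction decomposition gives [-3/(s + 6)] + [-s/(s^2 + 4)] + [6/(s^2 + 4)].
Invert each term: -3/(s + 6) ↔ -3e^(-6t); -1·s/(s^2 + 4) ↔ -cos(2t); 3·2/(s^2 + 4) ↔ 3sin(2t).

3*sin(2*t) - cos(2*t) - 3*exp(-6*t)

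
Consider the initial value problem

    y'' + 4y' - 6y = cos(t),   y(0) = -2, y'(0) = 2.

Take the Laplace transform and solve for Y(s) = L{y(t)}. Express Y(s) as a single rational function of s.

Apply the Laplace transform to the equation.
With L{y''} = s^2 Y - s·y(0) - y'(0) and L{y'} = sY - y(0), with y(0) = -2, y'(0) = 2: the LHS transforms to (s^2 + 4*s - 6)Y - (-2*s - 6).
The right side is L{cos(t)} = s/(s^2 + 1).
So (s^2 + 4*s - 6)Y = s/(s^2 + 1) + (-2*s - 6).
Solve for Y(s) and write it as one ratio of polynomials.

Y(s) = (-2*s^3 - 6*s^2 - s - 6)/(s^4 + 4*s^3 - 5*s^2 + 4*s - 6)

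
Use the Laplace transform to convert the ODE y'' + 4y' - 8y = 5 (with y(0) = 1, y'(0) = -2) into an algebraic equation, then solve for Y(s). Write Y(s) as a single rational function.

Transform both sides with L{·}.
With L{y''} = s^2 Y - s·y(0) - y'(0) and L{y'} = sY - y(0), with y(0) = 1, y'(0) = -2: the LHS transforms to (s^2 + 4*s - 8)Y - (s + 2).
The right side is L{5} = 5/s.
So (s^2 + 4*s - 8)Y = 5/s + (s + 2).
Divide through and combine into a single rational function.

Y(s) = (s^2 + 2*s + 5)/(s^3 + 4*s^2 - 8*s)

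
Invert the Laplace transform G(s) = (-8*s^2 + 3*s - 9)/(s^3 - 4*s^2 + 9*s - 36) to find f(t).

Factor the denominator: s^3 - 4*s^2 + 9*s - 36 = (s - 4)*(s^2 + 9).
Partial fraction decomposition gives [-5/(s - 4)] + [-3*s/(s^2 + 9)] + [-9/(s^2 + 9)].
Invert each term: -5/(s - 4) ↔ -5e^(4t); -3·s/(s^2 + 9) ↔ -3cos(3t); -3·3/(s^2 + 9) ↔ -3sin(3t).

f(t) = -5*exp(4*t) - 3*sin(3*t) - 3*cos(3*t)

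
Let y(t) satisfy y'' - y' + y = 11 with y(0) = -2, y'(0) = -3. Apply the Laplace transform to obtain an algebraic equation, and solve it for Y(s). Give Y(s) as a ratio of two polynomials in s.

Take the Laplace transform of both sides.
With L{y''} = s^2 Y - s·y(0) - y'(0) and L{y'} = sY - y(0), with y(0) = -2, y'(0) = -3: the LHS transforms to (s^2 - s + 1)Y - (-2*s - 1).
The right side is L{11} = 11/s.
So (s^2 - s + 1)Y = 11/s + (-2*s - 1).
Solve for Y(s) and write it as one ratio of polynomials.

Y(s) = (-2*s^2 - s + 11)/(s^3 - s^2 + s)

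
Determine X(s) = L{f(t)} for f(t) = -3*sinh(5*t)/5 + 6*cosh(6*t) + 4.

By linearity of the Laplace transform, transform each term separately.
(-3/5)·[L{sinh(5t)} = 5/(s^2 - 25)]; (6)·[L{cosh(6t)} = s/(s^2 - 36)]; L{4} = 4/s.

X(s) = 6*s/(s^2 - 36) - 3/(s^2 - 25) + 4/s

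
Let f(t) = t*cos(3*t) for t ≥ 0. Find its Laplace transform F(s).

L{cos(3t)} = s/(s^2 + 9).
Then apply L{t·g(t)} = -d/ds[G(s)] with G(s) = s/(s^2 + 9):
differentiating 1 time and applying the sign gives (s - 3)*(s + 3)/(s^2 + 9)^2.

F(s) = (s - 3)*(s + 3)/(s^2 + 9)^2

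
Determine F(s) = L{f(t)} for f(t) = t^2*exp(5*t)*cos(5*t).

F(s) = 2*(s - 5)*(s^2 - 10*s - 50)/(s^2 - 10*s + 50)^3

L{cos(5t)} = s/(s^2 + 25).
Multiplying by e^(5t) shifts s → s - 5, so L{exp(5*t)*cos(5*t)} = (s - 5)/((s - 5)^2 + 25).
Then apply L{t^2·g(t)} = (-1)^2 d^2/ds^2[G(s)] with G(s) = (s - 5)/((s - 5)^2 + 25):
differentiating 2 times and applying the sign gives 2*(s - 5)*(s^2 - 10*s - 50)/(s^2 - 10*s + 50)^3.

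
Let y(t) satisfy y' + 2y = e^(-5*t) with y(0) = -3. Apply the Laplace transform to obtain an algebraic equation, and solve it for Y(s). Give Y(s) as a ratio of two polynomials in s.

Transform both sides with L{·}.
With L{y'} = sY - y(0) = sY - (-3): the LHS transforms to (s + 2)Y - (-3).
The right side is L{e^(-5*t)} = 1/(s + 5).
So (s + 2)Y = 1/(s + 5) + (-3).
Isolate Y and clear denominators.

Y(s) = (-3*s - 14)/(s^2 + 7*s + 10)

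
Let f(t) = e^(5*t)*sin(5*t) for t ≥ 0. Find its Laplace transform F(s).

L{sin(5t)} = 5/(s^2 + 25).
By the first shifting theorem, multiplying by e^(5t) replaces s with s - 5.

F(s) = 5/((s - 5)^2 + 25)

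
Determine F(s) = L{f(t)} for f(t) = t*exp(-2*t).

F(s) = (s + 2)^(-2)

L{t} = 1!/s^2 = 1/s^2.
By the first shifting theorem, multiplying by e^(-2t) replaces s with s + 2.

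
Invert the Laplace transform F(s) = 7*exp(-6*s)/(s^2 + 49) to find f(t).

The factor e^(-6s) signals a time shift by c = 6 (second shifting theorem).
L{sin(7t)} = 7/(s^2 + 49), so L^-1{7/(s^2 + 49)} = sin(7*t).
Hence the inverse is u(t - 6) times that function evaluated at t - 6.

f(t) = Heaviside(t - 6)*(sin(7*t - 42))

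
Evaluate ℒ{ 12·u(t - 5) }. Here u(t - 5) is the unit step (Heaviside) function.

12*exp(-5*s)/s

By the second shifting theorem, L{u(t - c)·g(t - c)} = e^(-cs)·G(s) with c = 5 and G(s) = L{g(t)}.
L{12} = 12/s.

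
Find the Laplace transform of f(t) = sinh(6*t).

L{sinh(6t)} = 6/(s^2 - 36).

6/(s^2 - 36)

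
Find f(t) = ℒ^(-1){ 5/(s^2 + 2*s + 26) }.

f(t) = exp(-t)*sin(5*t)

Rewrite the denominator: s^2 + 2*s + 26 = (s + 1)^2 + 25.
The form in (s + 1) signals a first-shifting-theorem factor e^(-t).
Since L{sin(5t)} = 5/(s^2 + 25), the inverse is exp(-t)*sin(5*t).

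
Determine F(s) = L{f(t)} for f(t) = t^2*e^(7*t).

F(s) = 2/(s - 7)^3

L{e^(7t)} = 1/(s - 7).
Then apply L{t^2·g(t)} = (-1)^2 d^2/ds^2[G(s)] with G(s) = 1/(s - 7):
differentiating 2 times and applying the sign gives 2/(s - 7)^3.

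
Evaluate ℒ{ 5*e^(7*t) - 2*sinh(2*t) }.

-4/(s^2 - 4) + 5/(s - 7)

Apply the Laplace transform termwise.
(-2)·[L{sinh(2t)} = 2/(s^2 - 4)]; (5)·[L{e^(7t)} = 1/(s - 7)].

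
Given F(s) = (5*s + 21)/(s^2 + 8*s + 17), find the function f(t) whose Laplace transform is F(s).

Complete the square in the denominator: s^2 + 8*s + 17 = (s + 4)^2 + 1^2.
Split the numerator to match: 5*s + 21 = 5·(s + 4) + 1·1.
Invert each term: 5·(s + 4)/((s + 4)^2 + 1) ↔ 5e^(-4t)cos(t); 1·1/((s + 4)^2 + 1) ↔ e^(-4t)sin(t).

f(t) = exp(-4*t)*sin(t) + 5*exp(-4*t)*cos(t)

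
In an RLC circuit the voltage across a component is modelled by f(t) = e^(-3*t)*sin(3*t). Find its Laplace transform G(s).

G(s) = 3/((s + 3)^2 + 9)

L{sin(3t)} = 3/(s^2 + 9).
By the first shifting theorem, multiplying by e^(-3t) replaces s with s + 3.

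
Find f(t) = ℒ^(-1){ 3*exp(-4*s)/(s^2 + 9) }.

The factor e^(-4s) signals a time shift by c = 4 (second shifting theorem).
L{sin(3t)} = 3/(s^2 + 9), so L^-1{3/(s^2 + 9)} = sin(3*t).
Hence the inverse is u(t - 4) times that function evaluated at t - 4.

f(t) = Heaviside(t - 4)*(sin(3*t - 12))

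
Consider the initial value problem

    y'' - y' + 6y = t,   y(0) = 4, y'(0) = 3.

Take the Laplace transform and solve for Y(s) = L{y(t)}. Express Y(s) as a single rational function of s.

Y(s) = (4*s^3 - s^2 + 1)/(s^4 - s^3 + 6*s^2)

Laplace-transform each side.
Using L{y''} = s^2 Y - s·y(0) - y'(0) and L{y'} = sY - y(0), with y(0) = 4, y'(0) = 3, the left side becomes (s^2 - s + 6)Y - (4*s - 1).
The right side is L{t} = s^(-2).
So (s^2 - s + 6)Y = s^(-2) + (4*s - 1).
Solve for Y(s) and write it as one ratio of polynomials.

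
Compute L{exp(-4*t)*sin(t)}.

L{sin(t)} = 1/(s^2 + 1).
By the first shifting theorem, multiplying by e^(-4t) replaces s with s + 4.

1/((s + 4)^2 + 1)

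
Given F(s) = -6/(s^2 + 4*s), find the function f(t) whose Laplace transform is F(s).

Rewrite the denominator: s^2 + 4*s = (s + 2)^2 - 4.
The form in (s + 2) signals a first-shifting-theorem factor e^(-2t).
Since L{sinh(2t)} = 2/(s^2 - 4), the inverse is exp(-2*t)*sinh(2*t), scaled by -3.

f(t) = -3*exp(-2*t)*sinh(2*t)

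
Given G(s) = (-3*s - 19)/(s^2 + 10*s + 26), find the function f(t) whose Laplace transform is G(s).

f(t) = -4*exp(-5*t)*sin(t) - 3*exp(-5*t)*cos(t)

Complete the square in the denominator: s^2 + 10*s + 26 = (s + 5)^2 + 1^2.
Split the numerator to match: -3*s - 19 = -3·(s + 5) - 4·1.
Invert each term: -3·(s + 5)/((s + 5)^2 + 1) ↔ -3e^(-5t)cos(t); -4·1/((s + 5)^2 + 1) ↔ -4e^(-5t)sin(t).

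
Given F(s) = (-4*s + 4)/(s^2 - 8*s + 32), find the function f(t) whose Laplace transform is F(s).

Complete the square in the denominator: s^2 - 8*s + 32 = (s - 4)^2 + 4^2.
Split the numerator to match: -4*s + 4 = -4·(s - 4) - 3·4.
Invert each term: -4·(s - 4)/((s - 4)^2 + 16) ↔ -4e^(4t)cos(4t); -3·4/((s - 4)^2 + 16) ↔ -3e^(4t)sin(4t).

f(t) = -3*exp(4*t)*sin(4*t) - 4*exp(4*t)*cos(4*t)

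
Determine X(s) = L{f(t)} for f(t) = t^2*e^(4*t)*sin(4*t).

L{sin(4t)} = 4/(s^2 + 16).
Multiplying by e^(4t) shifts s → s - 4, so L{e^(4*t)*sin(4*t)} = 4/((s - 4)^2 + 16).
Then apply L{t^2·g(t)} = (-1)^2 d^2/ds^2[G(s)] with G(s) = 4/((s - 4)^2 + 16):
differentiating 2 times and applying the sign gives 8*(3*s^2 - 24*s + 32)/(s^2 - 8*s + 32)^3.

X(s) = 8*(3*s^2 - 24*s + 32)/(s^2 - 8*s + 32)^3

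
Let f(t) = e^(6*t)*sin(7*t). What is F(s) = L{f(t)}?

L{sin(7t)} = 7/(s^2 + 49).
By the first shifting theorem, multiplying by e^(6t) replaces s with s - 6.

F(s) = 7/((s - 6)^2 + 49)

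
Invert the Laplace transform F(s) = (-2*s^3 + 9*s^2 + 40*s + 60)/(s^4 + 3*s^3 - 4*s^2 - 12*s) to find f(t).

f(t) = 4*exp(2*t) - 5 + 4*exp(-2*t) - 5*exp(-3*t)

Factor the denominator: s^4 + 3*s^3 - 4*s^2 - 12*s = s*(s - 2)*(s + 2)*(s + 3).
Partial fraction decomposition gives [-5/s] + [4/(s - 2)] + [4/(s + 2)] + [-5/(s + 3)].
Invert each term: -5/(s - 0) ↔ -5e^(0t); 4/(s - 2) ↔ 4e^(2t); 4/(s + 2) ↔ 4e^(-2t); -5/(s + 3) ↔ -5e^(-3t).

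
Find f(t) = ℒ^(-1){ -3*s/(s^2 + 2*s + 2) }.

Complete the square in the denominator: s^2 + 2*s + 2 = (s + 1)^2 + 1^2.
Split the numerator to match: -3*s = -3·(s + 1) + 3·1.
Invert each term: -3·(s + 1)/((s + 1)^2 + 1) ↔ -3e^(-t)cos(t); 3·1/((s + 1)^2 + 1) ↔ 3e^(-t)sin(t).

f(t) = 3*exp(-t)*sin(t) - 3*exp(-t)*cos(t)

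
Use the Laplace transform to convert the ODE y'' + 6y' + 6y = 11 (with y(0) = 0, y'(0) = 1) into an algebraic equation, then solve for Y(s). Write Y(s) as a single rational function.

Y(s) = (s + 11)/(s^3 + 6*s^2 + 6*s)

Take the Laplace transform of both sides.
The derivative rules (L{y''} = s^2 Y - s·y(0) - y'(0) and L{y'} = sY - y(0), with y(0) = 0, y'(0) = 1) turn the left side into (s^2 + 6*s + 6)Y - (1).
The right side is L{11} = 11/s.
So (s^2 + 6*s + 6)Y = 11/s + (1).
Divide through and combine into a single rational function.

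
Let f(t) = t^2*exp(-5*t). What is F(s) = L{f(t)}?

F(s) = 2/(s + 5)^3

L{e^(-5t)} = 1/(s + 5).
Then apply L{t^2·g(t)} = (-1)^2 d^2/ds^2[G(s)] with G(s) = 1/(s + 5):
differentiating 2 times and applying the sign gives 2/(s + 5)^3.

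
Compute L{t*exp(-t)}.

L{e^(-t)} = 1/(s + 1).
Then apply L{t·g(t)} = -d/ds[H(s)] with H(s) = 1/(s + 1):
differentiating 1 time and applying the sign gives (s + 1)^(-2).

(s + 1)^(-2)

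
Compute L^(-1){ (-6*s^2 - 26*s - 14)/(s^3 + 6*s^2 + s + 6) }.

Factor the denominator: s^3 + 6*s^2 + s + 6 = (s + 6)*(s^2 + 1).
Partial fraction decomposition gives [-2/(s + 6)] + [-4*s/(s^2 + 1)] + [-2/(s^2 + 1)].
Invert each term: -2/(s + 6) ↔ -2e^(-6t); -4·s/(s^2 + 1) ↔ -4cos(t); -2·1/(s^2 + 1) ↔ -2sin(t).

-2*sin(t) - 4*cos(t) - 2*exp(-6*t)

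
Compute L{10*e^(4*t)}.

10/(s - 4)

L{10} = 10/s.
By the first shifting theorem, multiplying by e^(4t) replaces s with s - 4.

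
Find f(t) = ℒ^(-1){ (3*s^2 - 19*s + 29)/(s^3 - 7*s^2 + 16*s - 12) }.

f(t) = -3*t*exp(2*t) - exp(3*t) + 4*exp(2*t)

Factor the denominator: s^3 - 7*s^2 + 16*s - 12 = (s - 3)*(s - 2)^2.
Partial fraction decomposition gives [4/(s - 2)] + [-3/(s - 2)^2] + [-1/(s - 3)].
Invert each term: 4/(s - 2) ↔ 4e^(2t); -3/(s - 2)^2 ↔ -3t·e^(2t); -1/(s - 3) ↔ -e^(3t).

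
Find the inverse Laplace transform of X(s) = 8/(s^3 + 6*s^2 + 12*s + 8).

4*t^2*exp(-2*t)

Rewrite the denominator: s^3 + 6*s^2 + 12*s + 8 = (s + 2)^3.
The form in (s + 2) signals a first-shifting-theorem factor e^(-2t).
Since L{t^2} = 2!/s^3 = 2/s^3, the inverse is t^2*e^(-2*t), scaled by 4.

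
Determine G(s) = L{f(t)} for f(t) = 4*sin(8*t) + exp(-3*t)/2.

G(s) = 32/(s^2 + 64) + 1/(2*(s + 3))

Apply the Laplace transform termwise.
(1/2)·[L{e^(-3t)} = 1/(s + 3)]; (4)·[L{sin(8t)} = 8/(s^2 + 64)].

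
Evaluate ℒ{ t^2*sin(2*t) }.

4*(3*s^2 - 4)/(s^2 + 4)^3

L{sin(2t)} = 2/(s^2 + 4).
Then apply L{t^2·g(t)} = (-1)^2 d^2/ds^2[G(s)] with G(s) = 2/(s^2 + 4):
differentiating 2 times and applying the sign gives 4*(3*s^2 - 4)/(s^2 + 4)^3.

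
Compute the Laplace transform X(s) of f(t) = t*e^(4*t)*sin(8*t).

X(s) = 16*(s - 4)/(s^2 - 8*s + 80)^2

L{sin(8t)} = 8/(s^2 + 64).
Multiplying by e^(4t) shifts s → s - 4, so L{e^(4*t)*sin(8*t)} = 8/((s - 4)^2 + 64).
Then apply L{t·g(t)} = -d/ds[G(s)] with G(s) = 8/((s - 4)^2 + 64):
differentiating 1 time and applying the sign gives 16*(s - 4)/(s^2 - 8*s + 80)^2.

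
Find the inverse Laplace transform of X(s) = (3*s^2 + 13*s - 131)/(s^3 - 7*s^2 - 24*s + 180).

Factor the denominator: s^3 - 7*s^2 - 24*s + 180 = (s - 6)^2*(s + 5).
Partial fraction decomposition gives [4/(s - 6)] + [5/(s - 6)^2] + [-1/(s + 5)].
Invert each term: 4/(s - 6) ↔ 4e^(6t); 5/(s - 6)^2 ↔ 5t·e^(6t); -1/(s + 5) ↔ -e^(-5t).

5*t*exp(6*t) + 4*exp(6*t) - exp(-5*t)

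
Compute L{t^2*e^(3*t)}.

2/(s - 3)^3

L{e^(3t)} = 1/(s - 3).
Then apply L{t^2·g(t)} = (-1)^2 d^2/ds^2[H(s)] with H(s) = 1/(s - 3):
differentiating 2 times and applying the sign gives 2/(s - 3)^3.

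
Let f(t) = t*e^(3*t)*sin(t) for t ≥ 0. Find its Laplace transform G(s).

G(s) = 2*(s - 3)/(s^2 - 6*s + 10)^2

L{sin(t)} = 1/(s^2 + 1).
Multiplying by e^(3t) shifts s → s - 3, so L{e^(3*t)*sin(t)} = 1/((s - 3)^2 + 1).
Then apply L{t·g(t)} = -d/ds[H(s)] with H(s) = 1/((s - 3)^2 + 1):
differentiating 1 time and applying the sign gives 2*(s - 3)/(s^2 - 6*s + 10)^2.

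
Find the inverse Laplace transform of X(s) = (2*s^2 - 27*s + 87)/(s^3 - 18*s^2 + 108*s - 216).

-3*t^2*exp(6*t)/2 - 3*t*exp(6*t) + 2*exp(6*t)

Factor the denominator: s^3 - 18*s^2 + 108*s - 216 = (s - 6)^3.
Partial fraction decomposition gives [2/(s - 6)] + [-3/(s - 6)^2] + [-3/(s - 6)^3].
Invert each term: 2/(s - 6) ↔ 2e^(6t); -3/(s - 6)^2 ↔ -3t·e^(6t); -3/(s - 6)^3 ↔ (-3/2)t^2·e^(6t).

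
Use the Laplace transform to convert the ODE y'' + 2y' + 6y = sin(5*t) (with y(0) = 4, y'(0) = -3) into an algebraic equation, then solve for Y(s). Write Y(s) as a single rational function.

Laplace-transform each side.
Using L{y''} = s^2 Y - s·y(0) - y'(0) and L{y'} = sY - y(0), with y(0) = 4, y'(0) = -3, the left side becomes (s^2 + 2*s + 6)Y - (4*s + 5).
The right side is L{sin(5*t)} = 5/(s^2 + 25).
So (s^2 + 2*s + 6)Y = 5/(s^2 + 25) + (4*s + 5).
Isolate Y and clear denominators.

Y(s) = (4*s^3 + 5*s^2 + 100*s + 130)/(s^4 + 2*s^3 + 31*s^2 + 50*s + 150)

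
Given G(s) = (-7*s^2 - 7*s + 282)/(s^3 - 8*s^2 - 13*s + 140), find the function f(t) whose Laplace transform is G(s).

Factor the denominator: s^3 - 8*s^2 - 13*s + 140 = (s - 7)*(s - 5)*(s + 4).
Partial fraction decomposition gives [-5/(s - 7)] + [-4/(s - 5)] + [2/(s + 4)].
Invert each term: -5/(s - 7) ↔ -5e^(7t); -4/(s - 5) ↔ -4e^(5t); 2/(s + 4) ↔ 2e^(-4t).

f(t) = -5*exp(7*t) - 4*exp(5*t) + 2*exp(-4*t)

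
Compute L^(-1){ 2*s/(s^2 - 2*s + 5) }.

Complete the square in the denominator: s^2 - 2*s + 5 = (s - 1)^2 + 2^2.
Split the numerator to match: 2*s = 2·(s - 1) + 1·2.
Invert each term: 2·(s - 1)/((s - 1)^2 + 4) ↔ 2e^(t)cos(2t); 1·2/((s - 1)^2 + 4) ↔ e^(t)sin(2t).

exp(t)*sin(2*t) + 2*exp(t)*cos(2*t)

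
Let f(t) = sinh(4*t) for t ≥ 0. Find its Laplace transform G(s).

L{sinh(4t)} = 4/(s^2 - 16).

G(s) = 4/(s^2 - 16)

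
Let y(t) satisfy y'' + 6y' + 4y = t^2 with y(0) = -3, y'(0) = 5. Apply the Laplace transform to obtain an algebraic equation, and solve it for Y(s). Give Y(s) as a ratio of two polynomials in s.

Y(s) = (-3*s^4 - 13*s^3 + 2)/(s^5 + 6*s^4 + 4*s^3)

Transform both sides with L{·}.
With L{y''} = s^2 Y - s·y(0) - y'(0) and L{y'} = sY - y(0), with y(0) = -3, y'(0) = 5: the LHS transforms to (s^2 + 6*s + 4)Y - (-3*s - 13).
The right side is L{t^2} = 2/s^3.
So (s^2 + 6*s + 4)Y = 2/s^3 + (-3*s - 13).
Isolate Y and clear denominators.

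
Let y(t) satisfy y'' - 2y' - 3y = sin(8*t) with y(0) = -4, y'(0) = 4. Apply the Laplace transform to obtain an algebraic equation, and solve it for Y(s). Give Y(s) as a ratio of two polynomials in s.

Y(s) = (-4*s^3 + 12*s^2 - 256*s + 776)/(s^4 - 2*s^3 + 61*s^2 - 128*s - 192)

Transform both sides with L{·}.
The derivative rules (L{y''} = s^2 Y - s·y(0) - y'(0) and L{y'} = sY - y(0), with y(0) = -4, y'(0) = 4) turn the left side into (s^2 - 2*s - 3)Y - (-4*s + 12).
The right side is L{sin(8*t)} = 8/(s^2 + 64).
So (s^2 - 2*s - 3)Y = 8/(s^2 + 64) + (-4*s + 12).
Solve for Y(s) and write it as one ratio of polynomials.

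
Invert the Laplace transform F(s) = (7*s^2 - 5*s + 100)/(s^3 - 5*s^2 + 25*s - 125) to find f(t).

f(t) = 5*exp(5*t) + sin(5*t) + 2*cos(5*t)

Factor the denominator: s^3 - 5*s^2 + 25*s - 125 = (s - 5)*(s^2 + 25).
Partial fraction decomposition gives [5/(s - 5)] + [2*s/(s^2 + 25)] + [5/(s^2 + 25)].
Invert each term: 5/(s - 5) ↔ 5e^(5t); 2·s/(s^2 + 25) ↔ 2cos(5t); 1·5/(s^2 + 25) ↔ sin(5t).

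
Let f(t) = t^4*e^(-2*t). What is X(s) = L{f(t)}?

X(s) = 24/(s + 2)^5

L{t^4} = 4!/s^5 = 24/s^5.
By the first shifting theorem, multiplying by e^(-2t) replaces s with s + 2.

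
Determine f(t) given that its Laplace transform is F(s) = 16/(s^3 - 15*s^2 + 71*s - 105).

f(t) = 2*exp(7*t) - 4*exp(5*t) + 2*exp(3*t)

Factor the denominator: s^3 - 15*s^2 + 71*s - 105 = (s - 7)*(s - 5)*(s - 3).
Partial fraction decomposition gives [-4/(s - 5)] + [2/(s - 7)] + [2/(s - 3)].
Invert each term: -4/(s - 5) ↔ -4e^(5t); 2/(s - 7) ↔ 2e^(7t); 2/(s - 3) ↔ 2e^(3t).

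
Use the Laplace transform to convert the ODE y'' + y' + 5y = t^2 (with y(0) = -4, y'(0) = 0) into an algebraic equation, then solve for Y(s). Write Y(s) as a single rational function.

Laplace-transform each side.
The derivative rules (L{y''} = s^2 Y - s·y(0) - y'(0) and L{y'} = sY - y(0), with y(0) = -4, y'(0) = 0) turn the left side into (s^2 + s + 5)Y - (-4*s - 4).
The right side is L{t^2} = 2/s^3.
So (s^2 + s + 5)Y = 2/s^3 + (-4*s - 4).
Isolate Y and clear denominators.

Y(s) = (-4*s^4 - 4*s^3 + 2)/(s^5 + s^4 + 5*s^3)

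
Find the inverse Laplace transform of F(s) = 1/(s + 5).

exp(-5*t)

Since L{e^(-5t)} = 1/(s + 5), the inverse is e^(-5*t).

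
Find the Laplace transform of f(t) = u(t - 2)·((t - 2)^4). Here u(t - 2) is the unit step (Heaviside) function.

By the second shifting theorem, L{u(t - c)·g(t - c)} = e^(-cs)·G(s) with c = 2 and G(s) = L{g(t)}.
L{t^4} = 4!/s^5 = 24/s^5.

24*exp(-2*s)/s^5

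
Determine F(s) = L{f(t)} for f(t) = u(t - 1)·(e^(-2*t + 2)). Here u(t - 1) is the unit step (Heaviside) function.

By the second shifting theorem, L{u(t - c)·g(t - c)} = e^(-cs)·G(s) with c = 1 and G(s) = L{g(t)}.
L{e^(-2t)} = 1/(s + 2).

F(s) = exp(-s)/(s + 2)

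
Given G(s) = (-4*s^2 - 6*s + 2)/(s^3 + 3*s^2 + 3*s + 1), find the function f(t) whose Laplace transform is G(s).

Factor the denominator: s^3 + 3*s^2 + 3*s + 1 = (s + 1)^3.
Partial fraction decomposition gives [-4/(s + 1)] + [2/(s + 1)^2] + [4/(s + 1)^3].
Invert each term: -4/(s + 1) ↔ -4e^(-t); 2/(s + 1)^2 ↔ 2t·e^(-t); 4/(s + 1)^3 ↔ (2)t^2·e^(-t).

f(t) = 2*t^2*exp(-t) + 2*t*exp(-t) - 4*exp(-t)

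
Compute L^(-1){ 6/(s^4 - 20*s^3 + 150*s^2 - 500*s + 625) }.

Rewrite the denominator: s^4 - 20*s^3 + 150*s^2 - 500*s + 625 = (s - 5)^4.
The form in (s - 5) signals a first-shifting-theorem factor e^(5t).
Since L{t^3} = 3!/s^4 = 6/s^4, the inverse is t^3*exp(5*t).

t^3*exp(5*t)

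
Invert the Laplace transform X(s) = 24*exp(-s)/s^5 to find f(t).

f(t) = Heaviside(t - 1)*((t - 1)^4)

The factor e^(-s) signals a time shift by c = 1 (second shifting theorem).
L{t^4} = 4!/s^5 = 24/s^5, so L^-1{24/s^5} = t^4.
Hence the inverse is u(t - 1) times that function evaluated at t - 1.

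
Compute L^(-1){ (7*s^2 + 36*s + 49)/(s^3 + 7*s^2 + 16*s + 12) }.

5*t*exp(-2*t) + 3*exp(-2*t) + 4*exp(-3*t)

Factor the denominator: s^3 + 7*s^2 + 16*s + 12 = (s + 2)^2*(s + 3).
Partial fraction decomposition gives [3/(s + 2)] + [5/(s + 2)^2] + [4/(s + 3)].
Invert each term: 3/(s + 2) ↔ 3e^(-2t); 5/(s + 2)^2 ↔ 5t·e^(-2t); 4/(s + 3) ↔ 4e^(-3t).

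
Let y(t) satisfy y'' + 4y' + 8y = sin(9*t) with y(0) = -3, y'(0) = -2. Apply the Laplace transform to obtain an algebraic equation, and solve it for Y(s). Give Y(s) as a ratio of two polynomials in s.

Y(s) = (-3*s^3 - 14*s^2 - 243*s - 1125)/(s^4 + 4*s^3 + 89*s^2 + 324*s + 648)

Apply the Laplace transform to the equation.
The derivative rules (L{y''} = s^2 Y - s·y(0) - y'(0) and L{y'} = sY - y(0), with y(0) = -3, y'(0) = -2) turn the left side into (s^2 + 4*s + 8)Y - (-3*s - 14).
The right side is L{sin(9*t)} = 9/(s^2 + 81).
So (s^2 + 4*s + 8)Y = 9/(s^2 + 81) + (-3*s - 14).
Isolate Y and clear denominators.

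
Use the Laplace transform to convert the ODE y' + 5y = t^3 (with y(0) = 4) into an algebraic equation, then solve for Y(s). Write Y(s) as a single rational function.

Y(s) = (4*s^4 + 6)/(s^5 + 5*s^4)

Take the Laplace transform of both sides.
The derivative rules (L{y'} = sY - y(0) = sY - 4) turn the left side into (s + 5)Y - (4).
The right side is L{t^3} = 6/s^4.
So (s + 5)Y = 6/s^4 + (4).
Isolate Y and clear denominators.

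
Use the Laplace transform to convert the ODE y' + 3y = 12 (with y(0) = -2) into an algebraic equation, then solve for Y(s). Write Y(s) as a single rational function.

Y(s) = (-2*s + 12)/(s^2 + 3*s)

Apply the Laplace transform to the equation.
Using L{y'} = sY - y(0) = sY - (-2), the left side becomes (s + 3)Y - (-2).
The right side is L{12} = 12/s.
So (s + 3)Y = 12/s + (-2).
Solve for Y(s) and write it as one ratio of polynomials.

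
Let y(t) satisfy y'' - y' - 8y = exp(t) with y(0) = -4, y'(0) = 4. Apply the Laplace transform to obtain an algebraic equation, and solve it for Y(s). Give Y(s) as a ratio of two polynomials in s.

Y(s) = (-4*s^2 + 12*s - 7)/(s^3 - 2*s^2 - 7*s + 8)

Transform both sides with L{·}.
With L{y''} = s^2 Y - s·y(0) - y'(0) and L{y'} = sY - y(0), with y(0) = -4, y'(0) = 4: the LHS transforms to (s^2 - s - 8)Y - (-4*s + 8).
The right side is L{exp(t)} = 1/(s - 1).
So (s^2 - s - 8)Y = 1/(s - 1) + (-4*s + 8).
Solve for Y(s) and write it as one ratio of polynomials.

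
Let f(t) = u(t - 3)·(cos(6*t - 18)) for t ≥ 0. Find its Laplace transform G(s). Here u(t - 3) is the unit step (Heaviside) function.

By the second shifting theorem, L{u(t - c)·g(t - c)} = e^(-cs)·H(s) with c = 3 and H(s) = L{g(t)}.
L{cos(6t)} = s/(s^2 + 36).

G(s) = s*exp(-3*s)/(s^2 + 36)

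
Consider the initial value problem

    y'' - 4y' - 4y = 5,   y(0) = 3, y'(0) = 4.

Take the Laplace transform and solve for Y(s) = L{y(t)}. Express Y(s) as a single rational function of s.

Y(s) = (3*s^2 - 8*s + 5)/(s^3 - 4*s^2 - 4*s)

Apply the Laplace transform to the equation.
Using L{y''} = s^2 Y - s·y(0) - y'(0) and L{y'} = sY - y(0), with y(0) = 3, y'(0) = 4, the left side becomes (s^2 - 4*s - 4)Y - (3*s - 8).
The right side is L{5} = 5/s.
So (s^2 - 4*s - 4)Y = 5/s + (3*s - 8).
Solve for Y(s) and write it as one ratio of polynomials.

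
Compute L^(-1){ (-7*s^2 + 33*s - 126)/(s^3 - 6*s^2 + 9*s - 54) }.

-4*exp(6*t) + 5*sin(3*t) - 3*cos(3*t)

Factor the denominator: s^3 - 6*s^2 + 9*s - 54 = (s - 6)*(s^2 + 9).
Partial fraction decomposition gives [-4/(s - 6)] + [-3*s/(s^2 + 9)] + [15/(s^2 + 9)].
Invert each term: -4/(s - 6) ↔ -4e^(6t); -3·s/(s^2 + 9) ↔ -3cos(3t); 5·3/(s^2 + 9) ↔ 5sin(3t).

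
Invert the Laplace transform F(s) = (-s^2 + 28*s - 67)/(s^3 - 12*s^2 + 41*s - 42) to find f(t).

Factor the denominator: s^3 - 12*s^2 + 41*s - 42 = (s - 7)*(s - 3)*(s - 2).
Partial fraction decomposition gives [-3/(s - 2)] + [-2/(s - 3)] + [4/(s - 7)].
Invert each term: -3/(s - 2) ↔ -3e^(2t); -2/(s - 3) ↔ -2e^(3t); 4/(s - 7) ↔ 4e^(7t).

f(t) = 4*exp(7*t) - 2*exp(3*t) - 3*exp(2*t)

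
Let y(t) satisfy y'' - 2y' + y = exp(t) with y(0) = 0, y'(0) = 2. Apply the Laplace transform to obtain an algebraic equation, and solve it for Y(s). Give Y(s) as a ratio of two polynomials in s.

Y(s) = (2*s - 1)/(s^3 - 3*s^2 + 3*s - 1)

Apply the Laplace transform to the equation.
The derivative rules (L{y''} = s^2 Y - s·y(0) - y'(0) and L{y'} = sY - y(0), with y(0) = 0, y'(0) = 2) turn the left side into (s^2 - 2*s + 1)Y - (2).
The right side is L{exp(t)} = 1/(s - 1).
So (s^2 - 2*s + 1)Y = 1/(s - 1) + (2).
Solve for Y(s) and write it as one ratio of polynomials.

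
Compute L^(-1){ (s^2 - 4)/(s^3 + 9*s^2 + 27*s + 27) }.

Factor the denominator: s^3 + 9*s^2 + 27*s + 27 = (s + 3)^3.
Partial fraction decomposition gives [1/(s + 3)] + [-6/(s + 3)^2] + [5/(s + 3)^3].
Invert each term: 1/(s + 3) ↔ e^(-3t); -6/(s + 3)^2 ↔ -6t·e^(-3t); 5/(s + 3)^3 ↔ (5/2)t^2·e^(-3t).

5*t^2*exp(-3*t)/2 - 6*t*exp(-3*t) + exp(-3*t)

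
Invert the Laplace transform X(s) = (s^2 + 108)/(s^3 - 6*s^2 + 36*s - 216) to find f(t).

f(t) = 2*exp(6*t) - sin(6*t) - cos(6*t)

Factor the denominator: s^3 - 6*s^2 + 36*s - 216 = (s - 6)*(s^2 + 36).
Partial fraction decomposition gives [2/(s - 6)] + [-s/(s^2 + 36)] + [-6/(s^2 + 36)].
Invert each term: 2/(s - 6) ↔ 2e^(6t); -1·s/(s^2 + 36) ↔ -cos(6t); -1·6/(s^2 + 36) ↔ -sin(6t).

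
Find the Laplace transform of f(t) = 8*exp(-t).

L{8} = 8/s.
By the first shifting theorem, multiplying by e^(-t) replaces s with s + 1.

8/(s + 1)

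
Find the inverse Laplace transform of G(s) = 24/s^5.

Since L{t^4} = 4!/s^5 = 24/s^5, the inverse is t^4.

t^4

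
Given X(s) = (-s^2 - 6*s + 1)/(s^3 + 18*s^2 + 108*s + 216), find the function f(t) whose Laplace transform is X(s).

f(t) = t^2*exp(-6*t)/2 + 6*t*exp(-6*t) - exp(-6*t)

Factor the denominator: s^3 + 18*s^2 + 108*s + 216 = (s + 6)^3.
Partial fraction decomposition gives [-1/(s + 6)] + [6/(s + 6)^2] + [(s + 6)^(-3)].
Invert each term: -1/(s + 6) ↔ -e^(-6t); 6/(s + 6)^2 ↔ 6t·e^(-6t); 1/(s + 6)^3 ↔ (1/2)t^2·e^(-6t).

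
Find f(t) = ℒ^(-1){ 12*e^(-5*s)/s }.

The factor e^(-5s) signals a time shift by c = 5 (second shifting theorem).
L{12} = 12/s, so L^-1{12/s} = 12.
Hence the inverse is u(t - 5) times that function evaluated at t - 5.

f(t) = Heaviside(t - 5)*(12)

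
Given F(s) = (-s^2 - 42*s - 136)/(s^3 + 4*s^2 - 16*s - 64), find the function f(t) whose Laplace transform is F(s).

Factor the denominator: s^3 + 4*s^2 - 16*s - 64 = (s - 4)*(s + 4)^2.
Partial fraction decomposition gives [4/(s + 4)] + [-2/(s + 4)^2] + [-5/(s - 4)].
Invert each term: 4/(s + 4) ↔ 4e^(-4t); -2/(s + 4)^2 ↔ -2t·e^(-4t); -5/(s - 4) ↔ -5e^(4t).

f(t) = -2*t*exp(-4*t) - 5*exp(4*t) + 4*exp(-4*t)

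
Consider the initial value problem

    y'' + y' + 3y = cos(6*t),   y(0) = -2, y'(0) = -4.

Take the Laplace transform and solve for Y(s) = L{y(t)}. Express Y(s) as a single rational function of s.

Laplace-transform each side.
The derivative rules (L{y''} = s^2 Y - s·y(0) - y'(0) and L{y'} = sY - y(0), with y(0) = -2, y'(0) = -4) turn the left side into (s^2 + s + 3)Y - (-2*s - 6).
The right side is L{cos(6*t)} = s/(s^2 + 36).
So (s^2 + s + 3)Y = s/(s^2 + 36) + (-2*s - 6).
Isolate Y and clear denominators.

Y(s) = (-2*s^3 - 6*s^2 - 71*s - 216)/(s^4 + s^3 + 39*s^2 + 36*s + 108)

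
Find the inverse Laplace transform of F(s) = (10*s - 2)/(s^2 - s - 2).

6*exp(2*t) + 4*exp(-t)

Factor the denominator: s^2 - s - 2 = (s - 2)*(s + 1).
Partial fraction decomposition gives [6/(s - 2)] + [4/(s + 1)].
Invert each term: 6/(s - 2) ↔ 6e^(2t); 4/(s + 1) ↔ 4e^(-t).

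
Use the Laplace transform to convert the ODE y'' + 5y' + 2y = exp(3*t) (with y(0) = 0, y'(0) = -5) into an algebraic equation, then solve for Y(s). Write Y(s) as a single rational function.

Laplace-transform each side.
With L{y''} = s^2 Y - s·y(0) - y'(0) and L{y'} = sY - y(0), with y(0) = 0, y'(0) = -5: the LHS transforms to (s^2 + 5*s + 2)Y - (-5).
The right side is L{exp(3*t)} = 1/(s - 3).
So (s^2 + 5*s + 2)Y = 1/(s - 3) + (-5).
Solve for Y(s) and write it as one ratio of polynomials.

Y(s) = (-5*s + 16)/(s^3 + 2*s^2 - 13*s - 6)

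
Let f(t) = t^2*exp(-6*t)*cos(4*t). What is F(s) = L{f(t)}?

L{cos(4t)} = s/(s^2 + 16).
Multiplying by e^(-6t) shifts s → s + 6, so L{exp(-6*t)*cos(4*t)} = (s + 6)/((s + 6)^2 + 16).
Then apply L{t^2·g(t)} = (-1)^2 d^2/ds^2[G(s)] with G(s) = (s + 6)/((s + 6)^2 + 16):
differentiating 2 times and applying the sign gives 2*(s + 6)*(s^2 + 12*s - 12)/(s^2 + 12*s + 52)^3.

F(s) = 2*(s + 6)*(s^2 + 12*s - 12)/(s^2 + 12*s + 52)^3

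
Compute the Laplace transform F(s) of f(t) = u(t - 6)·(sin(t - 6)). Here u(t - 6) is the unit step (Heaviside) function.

F(s) = exp(-6*s)/(s^2 + 1)

By the second shifting theorem, L{u(t - c)·g(t - c)} = e^(-cs)·G(s) with c = 6 and G(s) = L{g(t)}.
L{sin(t)} = 1/(s^2 + 1).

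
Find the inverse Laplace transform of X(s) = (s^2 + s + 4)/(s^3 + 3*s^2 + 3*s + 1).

Factor the denominator: s^3 + 3*s^2 + 3*s + 1 = (s + 1)^3.
Partial fraction decomposition gives [1/(s + 1)] + [-1/(s + 1)^2] + [4/(s + 1)^3].
Invert each term: 1/(s + 1) ↔ e^(-t); -1/(s + 1)^2 ↔ -t·e^(-t); 4/(s + 1)^3 ↔ (2)t^2·e^(-t).

2*t^2*exp(-t) - t*exp(-t) + exp(-t)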